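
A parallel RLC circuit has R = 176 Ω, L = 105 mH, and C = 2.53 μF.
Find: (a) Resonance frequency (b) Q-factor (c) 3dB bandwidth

Step 1 — Resonance: ω₀ = 1/√(LC) = 1/√(0.105·2.53e-06) = 1940 rad/s.
Step 2 — f₀ = ω₀/(2π) = 308.8 Hz.
Step 3 — Parallel Q: Q = R/(ω₀L) = 176/(1940·0.105) = 0.8639.
Step 4 — Bandwidth: Δω = ω₀/Q = 2246 rad/s; BW = Δω/(2π) = 357.4 Hz.

(a) f₀ = 308.8 Hz  (b) Q = 0.8639  (c) BW = 357.4 Hz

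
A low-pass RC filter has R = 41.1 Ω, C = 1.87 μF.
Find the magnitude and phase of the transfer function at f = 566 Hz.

Step 1 — Angular frequency: ω = 2π·566 = 3556 rad/s.
Step 2 — Transfer function: H(jω) = 1/(1 + jωRC).
Step 3 — Denominator: 1 + jωRC = 1 + j·3556·41.1·1.87e-06 = 1 + j0.2733.
Step 4 — H = 0.9305 - j0.2543.
Step 5 — Magnitude: |H| = 0.9646 (-0.3 dB); phase: φ = -15.3°.

|H| = 0.9646 (-0.3 dB), φ = -15.3°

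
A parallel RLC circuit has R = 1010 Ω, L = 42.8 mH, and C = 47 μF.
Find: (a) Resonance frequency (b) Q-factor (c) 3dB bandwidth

Step 1 — Resonance: ω₀ = 1/√(LC) = 1/√(0.0428·4.7e-05) = 705.1 rad/s.
Step 2 — f₀ = ω₀/(2π) = 112.2 Hz.
Step 3 — Parallel Q: Q = R/(ω₀L) = 1010/(705.1·0.0428) = 33.47.
Step 4 — Bandwidth: Δω = ω₀/Q = 21.07 rad/s; BW = Δω/(2π) = 3.353 Hz.

(a) f₀ = 112.2 Hz  (b) Q = 33.47  (c) BW = 3.353 Hz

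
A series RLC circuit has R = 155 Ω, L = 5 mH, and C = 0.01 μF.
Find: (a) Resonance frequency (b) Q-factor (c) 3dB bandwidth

Step 1 — Resonance: ω₀ = 1/√(LC) = 1/√(0.005·1e-08) = 1.414e+05 rad/s.
Step 2 — f₀ = ω₀/(2π) = 2.251e+04 Hz.
Step 3 — Series Q: Q = ω₀L/R = 1.414e+05·0.005/155 = 4.562.
Step 4 — Bandwidth: Δω = ω₀/Q = 3.1e+04 rad/s; BW = Δω/(2π) = 4934 Hz.

(a) f₀ = 2.251e+04 Hz  (b) Q = 4.562  (c) BW = 4934 Hz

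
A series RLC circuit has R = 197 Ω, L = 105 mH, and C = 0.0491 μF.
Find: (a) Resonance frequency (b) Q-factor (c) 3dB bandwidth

Step 1 — Resonance: ω₀ = 1/√(LC) = 1/√(0.105·4.91e-08) = 1.393e+04 rad/s.
Step 2 — f₀ = ω₀/(2π) = 2217 Hz.
Step 3 — Series Q: Q = ω₀L/R = 1.393e+04·0.105/197 = 7.423.
Step 4 — Bandwidth: Δω = ω₀/Q = 1876 rad/s; BW = Δω/(2π) = 298.6 Hz.

(a) f₀ = 2217 Hz  (b) Q = 7.423  (c) BW = 298.6 Hz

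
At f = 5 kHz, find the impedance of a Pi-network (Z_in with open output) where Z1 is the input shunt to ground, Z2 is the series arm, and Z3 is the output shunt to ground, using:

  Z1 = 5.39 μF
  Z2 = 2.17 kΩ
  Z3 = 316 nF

Step 1 — Angular frequency: ω = 2π·f = 2π·5000 = 3.142e+04 rad/s.
Step 2 — Component impedances:
  Z1: Z = 1/(jωC) = -j/(ω·C) = 0 - j5.906 Ω
  Z2: Z = R = 2170 Ω
  Z3: Z = 1/(jωC) = -j/(ω·C) = 0 - j100.7 Ω
Step 3 — With open output, the series arm Z2 and the output shunt Z3 appear in series to ground: Z2 + Z3 = 2170 - j100.7 Ω.
Step 4 — Parallel with input shunt Z1: Z_in = Z1 || (Z2 + Z3) = 0.01603 - j5.905 Ω = 5.905∠-89.8° Ω.

Z = 0.01603 - j5.905 Ω = 5.905∠-89.8° Ω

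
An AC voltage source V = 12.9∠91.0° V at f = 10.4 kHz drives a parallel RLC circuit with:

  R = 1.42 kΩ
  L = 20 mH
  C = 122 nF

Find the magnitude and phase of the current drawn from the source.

Step 1 — Angular frequency: ω = 2π·f = 2π·1.04e+04 = 6.535e+04 rad/s.
Step 2 — Component impedances:
  R: Z = R = 1420 Ω
  L: Z = jωL = j·6.535e+04·0.02 = 0 + j1307 Ω
  C: Z = 1/(jωC) = -j/(ω·C) = 0 - j125.4 Ω
Step 3 — Parallel combination: 1/Z_total = 1/R + 1/L + 1/C; Z_total = 13.43 - j137.4 Ω = 138.1∠-84.4° Ω.
Step 4 — Source phasor: V = 12.9∠91.0° V = -0.2251 + j12.9 V.
Step 5 — Ohm's law: I = V / Z_total = (-0.2251 + j12.9) / (13.43 - j137.4) = -0.09311 + j0.007461 A.
Step 6 — Convert to polar: |I| = 0.09341 A, ∠I = 175.4°.

I = 0.09341∠175.4° A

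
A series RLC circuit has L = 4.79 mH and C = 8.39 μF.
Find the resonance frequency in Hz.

Step 1 — Resonance condition Im(Z)=0 gives ω₀ = 1/√(LC).
Step 2 — ω₀ = 1/√(0.00479·8.39e-06) = 4988 rad/s.
Step 3 — f₀ = ω₀/(2π) = 793.9 Hz.

f₀ = 793.9 Hz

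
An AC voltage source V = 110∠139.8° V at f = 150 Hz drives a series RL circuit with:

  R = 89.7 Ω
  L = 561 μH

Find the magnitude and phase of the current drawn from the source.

Step 1 — Angular frequency: ω = 2π·f = 2π·150 = 942.5 rad/s.
Step 2 — Component impedances:
  R: Z = R = 89.7 Ω
  L: Z = jωL = j·942.5·0.000561 = 0 + j0.5287 Ω
Step 3 — Series combination: Z_total = R + L = 89.7 + j0.5287 Ω = 89.7∠0.3° Ω.
Step 4 — Source phasor: V = 110∠139.8° V = -84.02 + j71 V.
Step 5 — Ohm's law: I = V / Z_total = (-84.02 + j71) / (89.7 + j0.5287) = -0.932 + j0.797 A.
Step 6 — Convert to polar: |I| = 1.226 A, ∠I = 139.5°.

I = 1.226∠139.5° A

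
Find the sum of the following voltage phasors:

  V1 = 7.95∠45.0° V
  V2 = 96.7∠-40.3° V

Step 1 — Convert each phasor to rectangular form:
  V1 = 7.95·(cos(45.0°) + j·sin(45.0°)) = 5.621 + j5.621 V
  V2 = 96.7·(cos(-40.3°) + j·sin(-40.3°)) = 73.75 - j62.54 V
Step 2 — Sum components: V_total = 79.37 - j56.92 V.
Step 3 — Convert to polar: |V_total| = 97.67 V, ∠V_total = -35.6°.

V_total = 97.67∠-35.6° V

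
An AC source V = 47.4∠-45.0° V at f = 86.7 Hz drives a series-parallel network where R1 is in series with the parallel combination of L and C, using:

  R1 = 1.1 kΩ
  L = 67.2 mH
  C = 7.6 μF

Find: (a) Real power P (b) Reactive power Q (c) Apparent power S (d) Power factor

Step 1 — Angular frequency: ω = 2π·f = 2π·86.7 = 544.8 rad/s.
Step 2 — Component impedances:
  R1: Z = R = 1100 Ω
  L: Z = jωL = j·544.8·0.0672 = 0 + j36.61 Ω
  C: Z = 1/(jωC) = -j/(ω·C) = 0 - j241.5 Ω
Step 3 — Parallel branch: L || C = 1/(1/L + 1/C) = 0 + j43.15 Ω.
Step 4 — Series with R1: Z_total = R1 + (L || C) = 1100 + j43.15 Ω = 1101∠2.2° Ω.
Step 5 — Source phasor: V = 47.4∠-45.0° V = 33.52 - j33.52 V.
Step 6 — Current: I = V / Z = 0.02923 - j0.03162 A = 0.04306∠-47.2° A.
Step 7 — Complex power: S = V·I* = 2.039 + j0.07999 VA.
Step 8 — Real power: P = Re(S) = 2.039 W.
Step 9 — Reactive power: Q = Im(S) = 0.07999 VAR.
Step 10 — Apparent power: |S| = 2.041 VA.
Step 11 — Power factor: PF = P/|S| = 0.9992 (lagging).

(a) P = 2.039 W  (b) Q = 0.07999 VAR  (c) S = 2.041 VA  (d) PF = 0.9992 (lagging)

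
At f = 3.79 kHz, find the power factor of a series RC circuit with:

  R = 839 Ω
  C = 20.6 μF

Step 1 — Angular frequency: ω = 2π·f = 2π·3790 = 2.381e+04 rad/s.
Step 2 — Component impedances:
  R: Z = R = 839 Ω
  C: Z = 1/(jωC) = -j/(ω·C) = 0 - j2.039 Ω
Step 3 — Series combination: Z_total = R + C = 839 - j2.039 Ω = 839∠-0.1° Ω.
Step 4 — Power factor: PF = cos(φ) = Re(Z)/|Z| = 839/839 = 1.
Step 5 — Type: Im(Z) = -2.039 ⇒ leading (phase φ = -0.1°).

PF = 1 (leading, φ = -0.1°)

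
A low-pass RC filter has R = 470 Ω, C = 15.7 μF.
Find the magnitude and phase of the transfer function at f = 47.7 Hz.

Step 1 — Angular frequency: ω = 2π·47.7 = 299.7 rad/s.
Step 2 — Transfer function: H(jω) = 1/(1 + jωRC).
Step 3 — Denominator: 1 + jωRC = 1 + j·299.7·470·1.57e-05 = 1 + j2.212.
Step 4 — H = 0.1698 - j0.3754.
Step 5 — Magnitude: |H| = 0.412 (-7.7 dB); phase: φ = -65.7°.

|H| = 0.412 (-7.7 dB), φ = -65.7°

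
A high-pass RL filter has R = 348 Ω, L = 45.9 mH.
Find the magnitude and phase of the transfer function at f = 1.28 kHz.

Step 1 — Angular frequency: ω = 2π·1280 = 8042 rad/s.
Step 2 — Transfer function: H(jω) = jωL/(R + jωL).
Step 3 — Numerator jωL = j·369.1; denominator R + jωL = 348 + j369.1.
Step 4 — H = 0.5295 + j0.4991.
Step 5 — Magnitude: |H| = 0.7276 (-2.8 dB); phase: φ = 43.3°.

|H| = 0.7276 (-2.8 dB), φ = 43.3°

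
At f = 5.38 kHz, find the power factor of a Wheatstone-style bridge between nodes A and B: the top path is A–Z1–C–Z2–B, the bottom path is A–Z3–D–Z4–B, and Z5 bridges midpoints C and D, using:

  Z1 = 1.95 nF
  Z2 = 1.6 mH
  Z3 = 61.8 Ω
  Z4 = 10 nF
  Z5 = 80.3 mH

Step 1 — Angular frequency: ω = 2π·f = 2π·5380 = 3.38e+04 rad/s.
Step 2 — Component impedances:
  Z1: Z = 1/(jωC) = -j/(ω·C) = 0 - j1.517e+04 Ω
  Z2: Z = jωL = j·3.38e+04·0.0016 = 0 + j54.09 Ω
  Z3: Z = R = 61.8 Ω
  Z4: Z = 1/(jωC) = -j/(ω·C) = 0 - j2958 Ω
  Z5: Z = jωL = j·3.38e+04·0.0803 = 0 + j2714 Ω
Step 3 — Bridge requires nodal analysis (the Z5 bridge couples midpoints C and D, so the two paths cannot be reduced to a simple series/parallel combination). Setting node B to ground and injecting 1 A at node A, the 3-node admittance system at A, C, D solves to V_A = Z_AB = 22.59 - j2.474e+04 Ω = 2.474e+04∠-89.9° Ω.
Step 4 — Power factor: PF = cos(φ) = Re(Z)/|Z| = 22.589/24741 = 0.000913.
Step 5 — Type: Im(Z) = -2.474e+04 ⇒ leading (phase φ = -89.9°).

PF = 0.000913 (leading, φ = -89.9°)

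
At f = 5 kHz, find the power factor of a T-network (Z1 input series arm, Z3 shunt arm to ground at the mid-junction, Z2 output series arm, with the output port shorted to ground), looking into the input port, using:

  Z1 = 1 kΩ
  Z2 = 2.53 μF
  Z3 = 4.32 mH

Step 1 — Angular frequency: ω = 2π·f = 2π·5000 = 3.142e+04 rad/s.
Step 2 — Component impedances:
  Z1: Z = R = 1000 Ω
  Z2: Z = 1/(jωC) = -j/(ω·C) = 0 - j12.58 Ω
  Z3: Z = jωL = j·3.142e+04·0.00432 = 0 + j135.7 Ω
Step 3 — With the output port shorted to ground, the output series arm Z2 runs from the junction to ground; the shunt arm Z3 also runs from the junction to ground. They appear in parallel: Z3 || Z2 = 0 - j13.87 Ω.
Step 4 — Series with input arm Z1: Z_in = Z1 + (Z3 || Z2) = 1000 - j13.87 Ω = 1000∠-0.8° Ω.
Step 5 — Power factor: PF = cos(φ) = Re(Z)/|Z| = 1000/1000.1 = 0.9999.
Step 6 — Type: Im(Z) = -13.87 ⇒ leading (phase φ = -0.8°).

PF = 0.9999 (leading, φ = -0.8°)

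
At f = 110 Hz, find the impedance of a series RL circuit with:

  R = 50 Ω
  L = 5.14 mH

Step 1 — Angular frequency: ω = 2π·f = 2π·110 = 691.2 rad/s.
Step 2 — Component impedances:
  R: Z = R = 50 Ω
  L: Z = jωL = j·691.2·0.00514 = 0 + j3.553 Ω
Step 3 — Series combination: Z_total = R + L = 50 + j3.553 Ω = 50.13∠4.1° Ω.

Z = 50 + j3.553 Ω = 50.13∠4.1° Ω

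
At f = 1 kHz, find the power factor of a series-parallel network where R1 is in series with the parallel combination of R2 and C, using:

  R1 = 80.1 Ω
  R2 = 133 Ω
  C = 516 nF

Step 1 — Angular frequency: ω = 2π·f = 2π·1000 = 6283 rad/s.
Step 2 — Component impedances:
  R1: Z = R = 80.1 Ω
  R2: Z = R = 133 Ω
  C: Z = 1/(jωC) = -j/(ω·C) = 0 - j308.4 Ω
Step 3 — Parallel branch: R2 || C = 1/(1/R2 + 1/C) = 112.1 - j48.36 Ω.
Step 4 — Series with R1: Z_total = R1 + (R2 || C) = 192.2 - j48.36 Ω = 198.2∠-14.1° Ω.
Step 5 — Power factor: PF = cos(φ) = Re(Z)/|Z| = 192.25/198.24 = 0.9698.
Step 6 — Type: Im(Z) = -48.36 ⇒ leading (phase φ = -14.1°).

PF = 0.9698 (leading, φ = -14.1°)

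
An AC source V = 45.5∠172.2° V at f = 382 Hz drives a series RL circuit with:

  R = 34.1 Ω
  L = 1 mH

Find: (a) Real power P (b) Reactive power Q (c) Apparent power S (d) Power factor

Step 1 — Angular frequency: ω = 2π·f = 2π·382 = 2400 rad/s.
Step 2 — Component impedances:
  R: Z = R = 34.1 Ω
  L: Z = jωL = j·2400·0.001 = 0 + j2.4 Ω
Step 3 — Series combination: Z_total = R + L = 34.1 + j2.4 Ω = 34.18∠4.0° Ω.
Step 4 — Source phasor: V = 45.5∠172.2° V = -45.08 + j6.175 V.
Step 5 — Current: I = V / Z = -1.303 + j0.2728 A = 1.331∠168.2° A.
Step 6 — Complex power: S = V·I* = 60.41 + j4.252 VA.
Step 7 — Real power: P = Re(S) = 60.41 W.
Step 8 — Reactive power: Q = Im(S) = 4.252 VAR.
Step 9 — Apparent power: |S| = 60.56 VA.
Step 10 — Power factor: PF = P/|S| = 0.9975 (lagging).

(a) P = 60.41 W  (b) Q = 4.252 VAR  (c) S = 60.56 VA  (d) PF = 0.9975 (lagging)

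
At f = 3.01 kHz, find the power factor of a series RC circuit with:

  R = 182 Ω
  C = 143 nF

Step 1 — Angular frequency: ω = 2π·f = 2π·3010 = 1.891e+04 rad/s.
Step 2 — Component impedances:
  R: Z = R = 182 Ω
  C: Z = 1/(jωC) = -j/(ω·C) = 0 - j369.8 Ω
Step 3 — Series combination: Z_total = R + C = 182 - j369.8 Ω = 412.1∠-63.8° Ω.
Step 4 — Power factor: PF = cos(φ) = Re(Z)/|Z| = 182/412.1 = 0.4416.
Step 5 — Type: Im(Z) = -369.8 ⇒ leading (phase φ = -63.8°).

PF = 0.4416 (leading, φ = -63.8°)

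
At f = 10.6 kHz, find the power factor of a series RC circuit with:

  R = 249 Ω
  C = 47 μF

Step 1 — Angular frequency: ω = 2π·f = 2π·1.06e+04 = 6.66e+04 rad/s.
Step 2 — Component impedances:
  R: Z = R = 249 Ω
  C: Z = 1/(jωC) = -j/(ω·C) = 0 - j0.3195 Ω
Step 3 — Series combination: Z_total = R + C = 249 - j0.3195 Ω = 249∠-0.1° Ω.
Step 4 — Power factor: PF = cos(φ) = Re(Z)/|Z| = 249/249 = 1.
Step 5 — Type: Im(Z) = -0.3195 ⇒ leading (phase φ = -0.1°).

PF = 1 (leading, φ = -0.1°)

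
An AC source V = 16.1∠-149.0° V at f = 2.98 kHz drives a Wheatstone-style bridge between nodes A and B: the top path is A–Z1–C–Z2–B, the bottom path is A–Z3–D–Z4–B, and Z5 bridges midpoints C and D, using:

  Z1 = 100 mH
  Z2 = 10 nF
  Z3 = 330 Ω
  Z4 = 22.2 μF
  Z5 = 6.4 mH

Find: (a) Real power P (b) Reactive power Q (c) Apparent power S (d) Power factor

Step 1 — Angular frequency: ω = 2π·f = 2π·2980 = 1.872e+04 rad/s.
Step 2 — Component impedances:
  Z1: Z = jωL = j·1.872e+04·0.1 = 0 + j1872 Ω
  Z2: Z = 1/(jωC) = -j/(ω·C) = 0 - j5341 Ω
  Z3: Z = R = 330 Ω
  Z4: Z = 1/(jωC) = -j/(ω·C) = 0 - j2.406 Ω
  Z5: Z = jωL = j·1.872e+04·0.0064 = 0 + j119.8 Ω
Step 3 — Bridge requires nodal analysis (the Z5 bridge couples midpoints C and D, so the two paths cannot be reduced to a simple series/parallel combination). Setting node B to ground and injecting 1 A at node A, the 3-node admittance system at A, C, D solves to V_A = Z_AB = 321.2 + j50.73 Ω = 325.2∠9.0° Ω.
Step 4 — Source phasor: V = 16.1∠-149.0° V = -13.8 - j8.292 V.
Step 5 — Current: I = V / Z = -0.0459 - j0.01857 A = 0.04951∠-158.0° A.
Step 6 — Complex power: S = V·I* = 0.7874 + j0.1244 VA.
Step 7 — Real power: P = Re(S) = 0.7874 W.
Step 8 — Reactive power: Q = Im(S) = 0.1244 VAR.
Step 9 — Apparent power: |S| = 0.7971 VA.
Step 10 — Power factor: PF = P/|S| = 0.9878 (lagging).

(a) P = 0.7874 W  (b) Q = 0.1244 VAR  (c) S = 0.7971 VA  (d) PF = 0.9878 (lagging)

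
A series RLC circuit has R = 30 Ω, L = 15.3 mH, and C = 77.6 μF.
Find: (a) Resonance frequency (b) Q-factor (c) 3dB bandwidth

Step 1 — Resonance condition Im(Z)=0 gives ω₀ = 1/√(LC).
Step 2 — ω₀ = 1/√(0.0153·7.76e-05) = 917.7 rad/s.
Step 3 — f₀ = ω₀/(2π) = 146.1 Hz.
Step 4 — Series Q: Q = ω₀L/R = 917.7·0.0153/30 = 0.4681.
Step 5 — 3dB bandwidth: Δω = ω₀/Q = 1961 rad/s; BW = Δω/(2π) = 312.1 Hz.

(a) f₀ = 146.1 Hz  (b) Q = 0.4681  (c) BW = 312.1 Hz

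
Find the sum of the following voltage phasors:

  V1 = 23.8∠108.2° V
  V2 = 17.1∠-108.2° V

Step 1 — Convert each phasor to rectangular form:
  V1 = 23.8·(cos(108.2°) + j·sin(108.2°)) = -7.434 + j22.61 V
  V2 = 17.1·(cos(-108.2°) + j·sin(-108.2°)) = -5.341 - j16.24 V
Step 2 — Sum components: V_total = -12.77 + j6.365 V.
Step 3 — Convert to polar: |V_total| = 14.27 V, ∠V_total = 153.5°.

V_total = 14.27∠153.5° V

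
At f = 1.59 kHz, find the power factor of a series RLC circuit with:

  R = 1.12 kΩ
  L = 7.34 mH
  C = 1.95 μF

Step 1 — Angular frequency: ω = 2π·f = 2π·1590 = 9990 rad/s.
Step 2 — Component impedances:
  R: Z = R = 1120 Ω
  L: Z = jωL = j·9990·0.00734 = 0 + j73.33 Ω
  C: Z = 1/(jωC) = -j/(ω·C) = 0 - j51.33 Ω
Step 3 — Series combination: Z_total = R + L + C = 1120 + j22 Ω = 1120∠1.1° Ω.
Step 4 — Power factor: PF = cos(φ) = Re(Z)/|Z| = 1120/1120.2 = 0.9998.
Step 5 — Type: Im(Z) = 22 ⇒ lagging (phase φ = 1.1°).

PF = 0.9998 (lagging, φ = 1.1°)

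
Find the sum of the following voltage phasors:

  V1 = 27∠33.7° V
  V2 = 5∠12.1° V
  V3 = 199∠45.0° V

Step 1 — Convert each phasor to rectangular form:
  V1 = 27·(cos(33.7°) + j·sin(33.7°)) = 22.46 + j14.98 V
  V2 = 5·(cos(12.1°) + j·sin(12.1°)) = 4.889 + j1.048 V
  V3 = 199·(cos(45.0°) + j·sin(45.0°)) = 140.7 + j140.7 V
Step 2 — Sum components: V_total = 168.1 + j156.7 V.
Step 3 — Convert to polar: |V_total| = 229.8 V, ∠V_total = 43.0°.

V_total = 229.8∠43.0° V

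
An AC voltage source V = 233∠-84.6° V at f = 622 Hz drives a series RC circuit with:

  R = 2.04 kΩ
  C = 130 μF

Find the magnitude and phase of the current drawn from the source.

Step 1 — Angular frequency: ω = 2π·f = 2π·622 = 3908 rad/s.
Step 2 — Component impedances:
  R: Z = R = 2040 Ω
  C: Z = 1/(jωC) = -j/(ω·C) = 0 - j1.968 Ω
Step 3 — Series combination: Z_total = R + C = 2040 - j1.968 Ω = 2040∠-0.1° Ω.
Step 4 — Source phasor: V = 233∠-84.6° V = 21.93 - j232 V.
Step 5 — Ohm's law: I = V / Z_total = (21.93 - j232) / (2040 - j1.968) = 0.01086 - j0.1137 A.
Step 6 — Convert to polar: |I| = 0.1142 A, ∠I = -84.5°.

I = 0.1142∠-84.5° A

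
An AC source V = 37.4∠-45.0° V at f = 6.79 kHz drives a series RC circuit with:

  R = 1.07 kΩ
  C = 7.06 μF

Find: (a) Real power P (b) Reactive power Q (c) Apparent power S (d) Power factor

Step 1 — Angular frequency: ω = 2π·f = 2π·6790 = 4.266e+04 rad/s.
Step 2 — Component impedances:
  R: Z = R = 1070 Ω
  C: Z = 1/(jωC) = -j/(ω·C) = 0 - j3.32 Ω
Step 3 — Series combination: Z_total = R + C = 1070 - j3.32 Ω = 1070∠-0.2° Ω.
Step 4 — Source phasor: V = 37.4∠-45.0° V = 26.45 - j26.45 V.
Step 5 — Current: I = V / Z = 0.02479 - j0.02464 A = 0.03495∠-44.8° A.
Step 6 — Complex power: S = V·I* = 1.307 - j0.004056 VA.
Step 7 — Real power: P = Re(S) = 1.307 W.
Step 8 — Reactive power: Q = Im(S) = -0.004056 VAR.
Step 9 — Apparent power: |S| = 1.307 VA.
Step 10 — Power factor: PF = P/|S| = 1 (leading).

(a) P = 1.307 W  (b) Q = -0.004056 VAR  (c) S = 1.307 VA  (d) PF = 1 (leading)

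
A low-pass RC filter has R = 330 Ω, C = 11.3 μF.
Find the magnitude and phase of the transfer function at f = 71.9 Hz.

Step 1 — Angular frequency: ω = 2π·71.9 = 451.8 rad/s.
Step 2 — Transfer function: H(jω) = 1/(1 + jωRC).
Step 3 — Denominator: 1 + jωRC = 1 + j·451.8·330·1.13e-05 = 1 + j1.685.
Step 4 — H = 0.2606 - j0.4389.
Step 5 — Magnitude: |H| = 0.5104 (-5.8 dB); phase: φ = -59.3°.

|H| = 0.5104 (-5.8 dB), φ = -59.3°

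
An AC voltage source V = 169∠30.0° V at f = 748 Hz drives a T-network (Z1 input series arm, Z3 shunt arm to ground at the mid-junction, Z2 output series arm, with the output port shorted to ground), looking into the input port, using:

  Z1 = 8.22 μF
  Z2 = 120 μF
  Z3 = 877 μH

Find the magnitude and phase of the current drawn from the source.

Step 1 — Angular frequency: ω = 2π·f = 2π·748 = 4700 rad/s.
Step 2 — Component impedances:
  Z1: Z = 1/(jωC) = -j/(ω·C) = 0 - j25.88 Ω
  Z2: Z = 1/(jωC) = -j/(ω·C) = 0 - j1.773 Ω
  Z3: Z = jωL = j·4700·0.000877 = 0 + j4.122 Ω
Step 3 — With the output port shorted to ground, the output series arm Z2 runs from the junction to ground; the shunt arm Z3 also runs from the junction to ground. They appear in parallel: Z3 || Z2 = 0 - j3.112 Ω.
Step 4 — Series with input arm Z1: Z_in = Z1 + (Z3 || Z2) = 0 - j29 Ω = 29∠-90.0° Ω.
Step 5 — Source phasor: V = 169∠30.0° V = 146.4 + j84.5 V.
Step 6 — Ohm's law: I = V / Z_total = (146.4 + j84.5) / (0 - j29) = -2.914 + j5.047 A.
Step 7 — Convert to polar: |I| = 5.828 A, ∠I = 120.0°.

I = 5.828∠120.0° A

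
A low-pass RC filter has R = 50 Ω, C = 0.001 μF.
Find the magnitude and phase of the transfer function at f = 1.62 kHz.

Step 1 — Angular frequency: ω = 2π·1620 = 1.018e+04 rad/s.
Step 2 — Transfer function: H(jω) = 1/(1 + jωRC).
Step 3 — Denominator: 1 + jωRC = 1 + j·1.018e+04·50·1e-09 = 1 + j0.0005089.
Step 4 — H = 1 - j0.0005089.
Step 5 — Magnitude: |H| = 1 (-0.0 dB); phase: φ = -0.0°.

|H| = 1 (-0.0 dB), φ = -0.0°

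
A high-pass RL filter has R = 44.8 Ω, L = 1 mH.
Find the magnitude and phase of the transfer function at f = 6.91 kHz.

Step 1 — Angular frequency: ω = 2π·6910 = 4.342e+04 rad/s.
Step 2 — Transfer function: H(jω) = jωL/(R + jωL).
Step 3 — Numerator jωL = j·43.42; denominator R + jωL = 44.8 + j43.42.
Step 4 — H = 0.4843 + j0.4998.
Step 5 — Magnitude: |H| = 0.6959 (-3.1 dB); phase: φ = 45.9°.

|H| = 0.6959 (-3.1 dB), φ = 45.9°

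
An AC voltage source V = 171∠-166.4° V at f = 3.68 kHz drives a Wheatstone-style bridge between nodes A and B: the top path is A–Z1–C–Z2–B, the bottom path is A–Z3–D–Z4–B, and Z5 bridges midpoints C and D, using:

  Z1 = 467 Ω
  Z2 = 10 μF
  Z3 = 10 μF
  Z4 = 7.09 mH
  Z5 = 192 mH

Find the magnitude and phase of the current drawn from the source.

Step 1 — Angular frequency: ω = 2π·f = 2π·3680 = 2.312e+04 rad/s.
Step 2 — Component impedances:
  Z1: Z = R = 467 Ω
  Z2: Z = 1/(jωC) = -j/(ω·C) = 0 - j4.325 Ω
  Z3: Z = 1/(jωC) = -j/(ω·C) = 0 - j4.325 Ω
  Z4: Z = jωL = j·2.312e+04·0.00709 = 0 + j163.9 Ω
  Z5: Z = jωL = j·2.312e+04·0.192 = 0 + j4439 Ω
Step 3 — Bridge requires nodal analysis (the Z5 bridge couples midpoints C and D, so the two paths cannot be reduced to a simple series/parallel combination). Setting node B to ground and injecting 1 A at node A, the 3-node admittance system at A, C, D solves to V_A = Z_AB = 46 + j139 Ω = 146.4∠71.7° Ω.
Step 4 — Source phasor: V = 171∠-166.4° V = -166.2 - j40.21 V.
Step 5 — Ohm's law: I = V / Z_total = (-166.2 - j40.21) / (46 + j139) = -0.6173 + j0.9913 A.
Step 6 — Convert to polar: |I| = 1.168 A, ∠I = 121.9°.

I = 1.168∠121.9° A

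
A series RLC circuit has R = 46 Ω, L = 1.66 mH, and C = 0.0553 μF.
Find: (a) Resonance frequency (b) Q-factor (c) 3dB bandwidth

Step 1 — Resonance condition Im(Z)=0 gives ω₀ = 1/√(LC).
Step 2 — ω₀ = 1/√(0.00166·5.53e-08) = 1.044e+05 rad/s.
Step 3 — f₀ = ω₀/(2π) = 1.661e+04 Hz.
Step 4 — Series Q: Q = ω₀L/R = 1.044e+05·0.00166/46 = 3.766.
Step 5 — 3dB bandwidth: Δω = ω₀/Q = 2.771e+04 rad/s; BW = Δω/(2π) = 4410 Hz.

(a) f₀ = 1.661e+04 Hz  (b) Q = 3.766  (c) BW = 4410 Hz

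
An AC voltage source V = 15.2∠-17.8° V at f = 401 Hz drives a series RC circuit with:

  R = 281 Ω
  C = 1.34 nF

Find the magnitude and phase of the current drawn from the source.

Step 1 — Angular frequency: ω = 2π·f = 2π·401 = 2520 rad/s.
Step 2 — Component impedances:
  R: Z = R = 281 Ω
  C: Z = 1/(jωC) = -j/(ω·C) = 0 - j2.962e+05 Ω
Step 3 — Series combination: Z_total = R + C = 281 - j2.962e+05 Ω = 2.962e+05∠-89.9° Ω.
Step 4 — Source phasor: V = 15.2∠-17.8° V = 14.47 - j4.647 V.
Step 5 — Ohm's law: I = V / Z_total = (14.47 - j4.647) / (281 - j2.962e+05) = 1.573e-05 + j4.885e-05 A.
Step 6 — Convert to polar: |I| = 5.132e-05 A, ∠I = 72.1°.

I = 5.132e-05∠72.1° A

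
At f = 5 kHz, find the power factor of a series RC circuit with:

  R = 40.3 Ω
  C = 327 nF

Step 1 — Angular frequency: ω = 2π·f = 2π·5000 = 3.142e+04 rad/s.
Step 2 — Component impedances:
  R: Z = R = 40.3 Ω
  C: Z = 1/(jωC) = -j/(ω·C) = 0 - j97.34 Ω
Step 3 — Series combination: Z_total = R + C = 40.3 - j97.34 Ω = 105.4∠-67.5° Ω.
Step 4 — Power factor: PF = cos(φ) = Re(Z)/|Z| = 40.3/105.35 = 0.3825.
Step 5 — Type: Im(Z) = -97.34 ⇒ leading (phase φ = -67.5°).

PF = 0.3825 (leading, φ = -67.5°)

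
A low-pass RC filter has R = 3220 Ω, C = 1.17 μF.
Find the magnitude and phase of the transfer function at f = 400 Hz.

Step 1 — Angular frequency: ω = 2π·400 = 2513 rad/s.
Step 2 — Transfer function: H(jω) = 1/(1 + jωRC).
Step 3 — Denominator: 1 + jωRC = 1 + j·2513·3220·1.17e-06 = 1 + j9.469.
Step 4 — H = 0.01103 - j0.1044.
Step 5 — Magnitude: |H| = 0.105 (-19.6 dB); phase: φ = -84.0°.

|H| = 0.105 (-19.6 dB), φ = -84.0°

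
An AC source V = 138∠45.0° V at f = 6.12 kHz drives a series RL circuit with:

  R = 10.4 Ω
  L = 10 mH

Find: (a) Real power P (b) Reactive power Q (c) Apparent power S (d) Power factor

Step 1 — Angular frequency: ω = 2π·f = 2π·6120 = 3.845e+04 rad/s.
Step 2 — Component impedances:
  R: Z = R = 10.4 Ω
  L: Z = jωL = j·3.845e+04·0.01 = 0 + j384.5 Ω
Step 3 — Series combination: Z_total = R + L = 10.4 + j384.5 Ω = 384.7∠88.5° Ω.
Step 4 — Source phasor: V = 138∠45.0° V = 97.58 + j97.58 V.
Step 5 — Current: I = V / Z = 0.2604 - j0.2467 A = 0.3587∠-43.5° A.
Step 6 — Complex power: S = V·I* = 1.338 + j49.49 VA.
Step 7 — Real power: P = Re(S) = 1.338 W.
Step 8 — Reactive power: Q = Im(S) = 49.49 VAR.
Step 9 — Apparent power: |S| = 49.51 VA.
Step 10 — Power factor: PF = P/|S| = 0.02704 (lagging).

(a) P = 1.338 W  (b) Q = 49.49 VAR  (c) S = 49.51 VA  (d) PF = 0.02704 (lagging)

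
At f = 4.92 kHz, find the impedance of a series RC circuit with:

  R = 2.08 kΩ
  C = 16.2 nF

Step 1 — Angular frequency: ω = 2π·f = 2π·4920 = 3.091e+04 rad/s.
Step 2 — Component impedances:
  R: Z = R = 2080 Ω
  C: Z = 1/(jωC) = -j/(ω·C) = 0 - j1997 Ω
Step 3 — Series combination: Z_total = R + C = 2080 - j1997 Ω = 2883∠-43.8° Ω.

Z = 2080 - j1997 Ω = 2883∠-43.8° Ω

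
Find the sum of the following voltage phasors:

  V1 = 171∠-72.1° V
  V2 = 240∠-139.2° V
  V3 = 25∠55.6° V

Step 1 — Convert each phasor to rectangular form:
  V1 = 171·(cos(-72.1°) + j·sin(-72.1°)) = 52.56 - j162.7 V
  V2 = 240·(cos(-139.2°) + j·sin(-139.2°)) = -181.7 - j156.8 V
  V3 = 25·(cos(55.6°) + j·sin(55.6°)) = 14.12 + j20.63 V
Step 2 — Sum components: V_total = -115 - j298.9 V.
Step 3 — Convert to polar: |V_total| = 320.3 V, ∠V_total = -111.0°.

V_total = 320.3∠-111.0° V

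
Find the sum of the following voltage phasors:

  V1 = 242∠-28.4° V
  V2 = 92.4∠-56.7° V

Step 1 — Convert each phasor to rectangular form:
  V1 = 242·(cos(-28.4°) + j·sin(-28.4°)) = 212.9 - j115.1 V
  V2 = 92.4·(cos(-56.7°) + j·sin(-56.7°)) = 50.73 - j77.23 V
Step 2 — Sum components: V_total = 263.6 - j192.3 V.
Step 3 — Convert to polar: |V_total| = 326.3 V, ∠V_total = -36.1°.

V_total = 326.3∠-36.1° V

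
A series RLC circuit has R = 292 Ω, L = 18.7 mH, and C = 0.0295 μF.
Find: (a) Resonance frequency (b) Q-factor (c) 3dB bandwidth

Step 1 — Resonance condition Im(Z)=0 gives ω₀ = 1/√(LC).
Step 2 — ω₀ = 1/√(0.0187·2.95e-08) = 4.258e+04 rad/s.
Step 3 — f₀ = ω₀/(2π) = 6776 Hz.
Step 4 — Series Q: Q = ω₀L/R = 4.258e+04·0.0187/292 = 2.727.
Step 5 — 3dB bandwidth: Δω = ω₀/Q = 1.561e+04 rad/s; BW = Δω/(2π) = 2485 Hz.

(a) f₀ = 6776 Hz  (b) Q = 2.727  (c) BW = 2485 Hz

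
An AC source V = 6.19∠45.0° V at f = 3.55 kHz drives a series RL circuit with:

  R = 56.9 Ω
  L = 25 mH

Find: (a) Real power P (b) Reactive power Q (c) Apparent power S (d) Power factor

Step 1 — Angular frequency: ω = 2π·f = 2π·3550 = 2.231e+04 rad/s.
Step 2 — Component impedances:
  R: Z = R = 56.9 Ω
  L: Z = jωL = j·2.231e+04·0.025 = 0 + j557.6 Ω
Step 3 — Series combination: Z_total = R + L = 56.9 + j557.6 Ω = 560.5∠84.2° Ω.
Step 4 — Source phasor: V = 6.19∠45.0° V = 4.377 + j4.377 V.
Step 5 — Current: I = V / Z = 0.008561 - j0.006976 A = 0.01104∠-39.2° A.
Step 6 — Complex power: S = V·I* = 0.006939 + j0.068 VA.
Step 7 — Real power: P = Re(S) = 0.006939 W.
Step 8 — Reactive power: Q = Im(S) = 0.068 VAR.
Step 9 — Apparent power: |S| = 0.06836 VA.
Step 10 — Power factor: PF = P/|S| = 0.1015 (lagging).

(a) P = 0.006939 W  (b) Q = 0.068 VAR  (c) S = 0.06836 VA  (d) PF = 0.1015 (lagging)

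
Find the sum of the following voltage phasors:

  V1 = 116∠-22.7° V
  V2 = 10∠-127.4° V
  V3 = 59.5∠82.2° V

Step 1 — Convert each phasor to rectangular form:
  V1 = 116·(cos(-22.7°) + j·sin(-22.7°)) = 107 - j44.77 V
  V2 = 10·(cos(-127.4°) + j·sin(-127.4°)) = -6.074 - j7.944 V
  V3 = 59.5·(cos(82.2°) + j·sin(82.2°)) = 8.075 + j58.95 V
Step 2 — Sum components: V_total = 109 + j6.24 V.
Step 3 — Convert to polar: |V_total| = 109.2 V, ∠V_total = 3.3°.

V_total = 109.2∠3.3° V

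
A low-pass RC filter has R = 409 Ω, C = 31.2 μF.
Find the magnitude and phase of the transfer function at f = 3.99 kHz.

Step 1 — Angular frequency: ω = 2π·3990 = 2.507e+04 rad/s.
Step 2 — Transfer function: H(jω) = 1/(1 + jωRC).
Step 3 — Denominator: 1 + jωRC = 1 + j·2.507e+04·409·3.12e-05 = 1 + j319.9.
Step 4 — H = 9.771e-06 - j0.003126.
Step 5 — Magnitude: |H| = 0.003126 (-50.1 dB); phase: φ = -89.8°.

|H| = 0.003126 (-50.1 dB), φ = -89.8°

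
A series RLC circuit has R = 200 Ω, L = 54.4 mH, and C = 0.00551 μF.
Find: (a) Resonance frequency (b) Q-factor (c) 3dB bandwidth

Step 1 — Resonance condition Im(Z)=0 gives ω₀ = 1/√(LC).
Step 2 — ω₀ = 1/√(0.0544·5.51e-09) = 5.776e+04 rad/s.
Step 3 — f₀ = ω₀/(2π) = 9193 Hz.
Step 4 — Series Q: Q = ω₀L/R = 5.776e+04·0.0544/200 = 15.71.
Step 5 — 3dB bandwidth: Δω = ω₀/Q = 3676 rad/s; BW = Δω/(2π) = 585.1 Hz.

(a) f₀ = 9193 Hz  (b) Q = 15.71  (c) BW = 585.1 Hz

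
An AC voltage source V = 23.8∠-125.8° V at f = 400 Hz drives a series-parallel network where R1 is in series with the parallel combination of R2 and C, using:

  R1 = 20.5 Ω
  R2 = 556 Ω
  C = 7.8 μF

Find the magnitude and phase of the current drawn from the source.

Step 1 — Angular frequency: ω = 2π·f = 2π·400 = 2513 rad/s.
Step 2 — Component impedances:
  R1: Z = R = 20.5 Ω
  R2: Z = R = 556 Ω
  C: Z = 1/(jωC) = -j/(ω·C) = 0 - j51.01 Ω
Step 3 — Parallel branch: R2 || C = 1/(1/R2 + 1/C) = 4.641 - j50.59 Ω.
Step 4 — Series with R1: Z_total = R1 + (R2 || C) = 25.14 - j50.59 Ω = 56.49∠-63.6° Ω.
Step 5 — Source phasor: V = 23.8∠-125.8° V = -13.92 - j19.3 V.
Step 6 — Ohm's law: I = V / Z_total = (-13.92 - j19.3) / (25.14 - j50.59) = 0.1963 - j0.3728 A.
Step 7 — Convert to polar: |I| = 0.4213 A, ∠I = -62.2°.

I = 0.4213∠-62.2° A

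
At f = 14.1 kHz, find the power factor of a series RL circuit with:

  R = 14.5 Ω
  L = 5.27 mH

Step 1 — Angular frequency: ω = 2π·f = 2π·1.41e+04 = 8.859e+04 rad/s.
Step 2 — Component impedances:
  R: Z = R = 14.5 Ω
  L: Z = jωL = j·8.859e+04·0.00527 = 0 + j466.9 Ω
Step 3 — Series combination: Z_total = R + L = 14.5 + j466.9 Ω = 467.1∠88.2° Ω.
Step 4 — Power factor: PF = cos(φ) = Re(Z)/|Z| = 14.5/467.1 = 0.03104.
Step 5 — Type: Im(Z) = 466.9 ⇒ lagging (phase φ = 88.2°).

PF = 0.03104 (lagging, φ = 88.2°)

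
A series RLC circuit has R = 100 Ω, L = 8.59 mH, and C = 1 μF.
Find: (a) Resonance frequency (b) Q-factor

Step 1 — Resonance condition Im(Z)=0 gives ω₀ = 1/√(LC).
Step 2 — ω₀ = 1/√(0.00859·1e-06) = 1.079e+04 rad/s.
Step 3 — f₀ = ω₀/(2π) = 1717 Hz.
Step 4 — Series Q: Q = ω₀L/R = 1.079e+04·0.00859/100 = 0.9268.

(a) f₀ = 1717 Hz  (b) Q = 0.9268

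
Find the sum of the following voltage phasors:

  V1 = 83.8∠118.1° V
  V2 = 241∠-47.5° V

Step 1 — Convert each phasor to rectangular form:
  V1 = 83.8·(cos(118.1°) + j·sin(118.1°)) = -39.47 + j73.92 V
  V2 = 241·(cos(-47.5°) + j·sin(-47.5°)) = 162.8 - j177.7 V
Step 2 — Sum components: V_total = 123.3 - j103.8 V.
Step 3 — Convert to polar: |V_total| = 161.2 V, ∠V_total = -40.1°.

V_total = 161.2∠-40.1° V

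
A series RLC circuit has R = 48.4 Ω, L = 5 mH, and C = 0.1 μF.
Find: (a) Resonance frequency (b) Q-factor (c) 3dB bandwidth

Step 1 — Resonance: ω₀ = 1/√(LC) = 1/√(0.005·1e-07) = 4.472e+04 rad/s.
Step 2 — f₀ = ω₀/(2π) = 7118 Hz.
Step 3 — Series Q: Q = ω₀L/R = 4.472e+04·0.005/48.4 = 4.62.
Step 4 — Bandwidth: Δω = ω₀/Q = 9680 rad/s; BW = Δω/(2π) = 1541 Hz.

(a) f₀ = 7118 Hz  (b) Q = 4.62  (c) BW = 1541 Hz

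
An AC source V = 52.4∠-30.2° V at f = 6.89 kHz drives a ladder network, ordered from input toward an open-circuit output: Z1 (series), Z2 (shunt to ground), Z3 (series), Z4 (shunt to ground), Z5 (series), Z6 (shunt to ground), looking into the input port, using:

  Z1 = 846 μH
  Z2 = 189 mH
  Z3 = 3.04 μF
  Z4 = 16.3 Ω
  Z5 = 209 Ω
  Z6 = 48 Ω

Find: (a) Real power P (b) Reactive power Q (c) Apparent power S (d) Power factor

Step 1 — Angular frequency: ω = 2π·f = 2π·6890 = 4.329e+04 rad/s.
Step 2 — Component impedances:
  Z1: Z = jωL = j·4.329e+04·0.000846 = 0 + j36.62 Ω
  Z2: Z = jωL = j·4.329e+04·0.189 = 0 + j8182 Ω
  Z3: Z = 1/(jωC) = -j/(ω·C) = 0 - j7.598 Ω
  Z4: Z = R = 16.3 Ω
  Z5: Z = R = 209 Ω
  Z6: Z = R = 48 Ω
Step 3 — Ladder network (open output): work backward from the far end, alternating series and parallel combinations. Z_in = 15.36 + j29.05 Ω = 32.86∠62.1° Ω.
Step 4 — Source phasor: V = 52.4∠-30.2° V = 45.29 - j26.36 V.
Step 5 — Current: I = V / Z = -0.06501 - j1.593 A = 1.595∠-92.3° A.
Step 6 — Complex power: S = V·I* = 39.06 + j73.88 VA.
Step 7 — Real power: P = Re(S) = 39.06 W.
Step 8 — Reactive power: Q = Im(S) = 73.88 VAR.
Step 9 — Apparent power: |S| = 83.57 VA.
Step 10 — Power factor: PF = P/|S| = 0.4674 (lagging).

(a) P = 39.06 W  (b) Q = 73.88 VAR  (c) S = 83.57 VA  (d) PF = 0.4674 (lagging)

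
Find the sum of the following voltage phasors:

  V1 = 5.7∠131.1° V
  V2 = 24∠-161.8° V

Step 1 — Convert each phasor to rectangular form:
  V1 = 5.7·(cos(131.1°) + j·sin(131.1°)) = -3.747 + j4.295 V
  V2 = 24·(cos(-161.8°) + j·sin(-161.8°)) = -22.8 - j7.496 V
Step 2 — Sum components: V_total = -26.55 - j3.201 V.
Step 3 — Convert to polar: |V_total| = 26.74 V, ∠V_total = -173.1°.

V_total = 26.74∠-173.1° V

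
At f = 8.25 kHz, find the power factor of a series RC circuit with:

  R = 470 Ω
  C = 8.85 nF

Step 1 — Angular frequency: ω = 2π·f = 2π·8250 = 5.184e+04 rad/s.
Step 2 — Component impedances:
  R: Z = R = 470 Ω
  C: Z = 1/(jωC) = -j/(ω·C) = 0 - j2180 Ω
Step 3 — Series combination: Z_total = R + C = 470 - j2180 Ω = 2230∠-77.8° Ω.
Step 4 — Power factor: PF = cos(φ) = Re(Z)/|Z| = 470/2230 = 0.2108.
Step 5 — Type: Im(Z) = -2180 ⇒ leading (phase φ = -77.8°).

PF = 0.2108 (leading, φ = -77.8°)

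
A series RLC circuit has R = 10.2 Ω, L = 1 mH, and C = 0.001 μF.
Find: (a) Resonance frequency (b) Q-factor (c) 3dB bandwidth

Step 1 — Resonance condition Im(Z)=0 gives ω₀ = 1/√(LC).
Step 2 — ω₀ = 1/√(0.001·1e-09) = 1e+06 rad/s.
Step 3 — f₀ = ω₀/(2π) = 1.592e+05 Hz.
Step 4 — Series Q: Q = ω₀L/R = 1e+06·0.001/10.2 = 98.04.
Step 5 — 3dB bandwidth: Δω = ω₀/Q = 1.02e+04 rad/s; BW = Δω/(2π) = 1623 Hz.

(a) f₀ = 1.592e+05 Hz  (b) Q = 98.04  (c) BW = 1623 Hz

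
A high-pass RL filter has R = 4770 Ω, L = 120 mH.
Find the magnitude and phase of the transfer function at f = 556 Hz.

Step 1 — Angular frequency: ω = 2π·556 = 3493 rad/s.
Step 2 — Transfer function: H(jω) = jωL/(R + jωL).
Step 3 — Numerator jωL = j·419.2; denominator R + jωL = 4770 + j419.2.
Step 4 — H = 0.007665 + j0.08721.
Step 5 — Magnitude: |H| = 0.08755 (-21.2 dB); phase: φ = 85.0°.

|H| = 0.08755 (-21.2 dB), φ = 85.0°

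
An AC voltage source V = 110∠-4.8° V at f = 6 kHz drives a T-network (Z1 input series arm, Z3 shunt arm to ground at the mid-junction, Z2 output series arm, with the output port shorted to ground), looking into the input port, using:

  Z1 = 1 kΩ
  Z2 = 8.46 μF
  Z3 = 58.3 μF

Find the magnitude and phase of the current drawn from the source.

Step 1 — Angular frequency: ω = 2π·f = 2π·6000 = 3.77e+04 rad/s.
Step 2 — Component impedances:
  Z1: Z = R = 1000 Ω
  Z2: Z = 1/(jωC) = -j/(ω·C) = 0 - j3.135 Ω
  Z3: Z = 1/(jωC) = -j/(ω·C) = 0 - j0.455 Ω
Step 3 — With the output port shorted to ground, the output series arm Z2 runs from the junction to ground; the shunt arm Z3 also runs from the junction to ground. They appear in parallel: Z3 || Z2 = 0 - j0.3973 Ω.
Step 4 — Series with input arm Z1: Z_in = Z1 + (Z3 || Z2) = 1000 - j0.3973 Ω = 1000∠-0.0° Ω.
Step 5 — Source phasor: V = 110∠-4.8° V = 109.6 - j9.205 V.
Step 6 — Ohm's law: I = V / Z_total = (109.6 - j9.205) / (1000 - j0.3973) = 0.1096 - j0.009161 A.
Step 7 — Convert to polar: |I| = 0.11 A, ∠I = -4.8°.

I = 0.11∠-4.8° A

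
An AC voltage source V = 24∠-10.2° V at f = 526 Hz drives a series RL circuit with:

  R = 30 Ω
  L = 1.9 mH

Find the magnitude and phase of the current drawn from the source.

Step 1 — Angular frequency: ω = 2π·f = 2π·526 = 3305 rad/s.
Step 2 — Component impedances:
  R: Z = R = 30 Ω
  L: Z = jωL = j·3305·0.0019 = 0 + j6.279 Ω
Step 3 — Series combination: Z_total = R + L = 30 + j6.279 Ω = 30.65∠11.8° Ω.
Step 4 — Source phasor: V = 24∠-10.2° V = 23.62 - j4.25 V.
Step 5 — Ohm's law: I = V / Z_total = (23.62 - j4.25) / (30 + j6.279) = 0.7259 - j0.2936 A.
Step 6 — Convert to polar: |I| = 0.783 A, ∠I = -22.0°.

I = 0.783∠-22.0° A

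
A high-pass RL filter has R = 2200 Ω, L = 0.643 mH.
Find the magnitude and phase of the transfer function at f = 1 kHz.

Step 1 — Angular frequency: ω = 2π·1000 = 6283 rad/s.
Step 2 — Transfer function: H(jω) = jωL/(R + jωL).
Step 3 — Numerator jωL = j·4.04; denominator R + jωL = 2200 + j4.04.
Step 4 — H = 3.372e-06 + j0.001836.
Step 5 — Magnitude: |H| = 0.001836 (-54.7 dB); phase: φ = 89.9°.

|H| = 0.001836 (-54.7 dB), φ = 89.9°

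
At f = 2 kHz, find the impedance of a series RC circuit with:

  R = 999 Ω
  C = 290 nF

Step 1 — Angular frequency: ω = 2π·f = 2π·2000 = 1.257e+04 rad/s.
Step 2 — Component impedances:
  R: Z = R = 999 Ω
  C: Z = 1/(jωC) = -j/(ω·C) = 0 - j274.4 Ω
Step 3 — Series combination: Z_total = R + C = 999 - j274.4 Ω = 1036∠-15.4° Ω.

Z = 999 - j274.4 Ω = 1036∠-15.4° Ω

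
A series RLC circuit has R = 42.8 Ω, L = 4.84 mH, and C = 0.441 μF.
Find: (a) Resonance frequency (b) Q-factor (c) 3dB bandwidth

Step 1 — Resonance: ω₀ = 1/√(LC) = 1/√(0.00484·4.41e-07) = 2.165e+04 rad/s.
Step 2 — f₀ = ω₀/(2π) = 3445 Hz.
Step 3 — Series Q: Q = ω₀L/R = 2.165e+04·0.00484/42.8 = 2.448.
Step 4 — Bandwidth: Δω = ω₀/Q = 8843 rad/s; BW = Δω/(2π) = 1407 Hz.

(a) f₀ = 3445 Hz  (b) Q = 2.448  (c) BW = 1407 Hz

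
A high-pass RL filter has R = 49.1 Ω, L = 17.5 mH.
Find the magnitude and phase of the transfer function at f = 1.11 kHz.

Step 1 — Angular frequency: ω = 2π·1110 = 6974 rad/s.
Step 2 — Transfer function: H(jω) = jωL/(R + jωL).
Step 3 — Numerator jωL = j·122.1; denominator R + jωL = 49.1 + j122.1.
Step 4 — H = 0.8607 + j0.3463.
Step 5 — Magnitude: |H| = 0.9277 (-0.7 dB); phase: φ = 21.9°.

|H| = 0.9277 (-0.7 dB), φ = 21.9°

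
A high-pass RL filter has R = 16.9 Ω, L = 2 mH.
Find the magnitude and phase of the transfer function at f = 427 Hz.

Step 1 — Angular frequency: ω = 2π·427 = 2683 rad/s.
Step 2 — Transfer function: H(jω) = jωL/(R + jωL).
Step 3 — Numerator jωL = j·5.366; denominator R + jωL = 16.9 + j5.366.
Step 4 — H = 0.09158 + j0.2884.
Step 5 — Magnitude: |H| = 0.3026 (-10.4 dB); phase: φ = 72.4°.

|H| = 0.3026 (-10.4 dB), φ = 72.4°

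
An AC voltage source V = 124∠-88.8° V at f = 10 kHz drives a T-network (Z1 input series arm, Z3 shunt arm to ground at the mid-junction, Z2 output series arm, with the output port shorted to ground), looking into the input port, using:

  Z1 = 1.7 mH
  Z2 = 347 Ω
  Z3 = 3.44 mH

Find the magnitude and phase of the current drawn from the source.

Step 1 — Angular frequency: ω = 2π·f = 2π·1e+04 = 6.283e+04 rad/s.
Step 2 — Component impedances:
  Z1: Z = jωL = j·6.283e+04·0.0017 = 0 + j106.8 Ω
  Z2: Z = R = 347 Ω
  Z3: Z = jωL = j·6.283e+04·0.00344 = 0 + j216.1 Ω
Step 3 — With the output port shorted to ground, the output series arm Z2 runs from the junction to ground; the shunt arm Z3 also runs from the junction to ground. They appear in parallel: Z3 || Z2 = 97 + j155.7 Ω.
Step 4 — Series with input arm Z1: Z_in = Z1 + (Z3 || Z2) = 97 + j262.5 Ω = 279.9∠69.7° Ω.
Step 5 — Source phasor: V = 124∠-88.8° V = 2.597 - j124 V.
Step 6 — Ohm's law: I = V / Z_total = (2.597 - j124) / (97 + j262.5) = -0.4123 - j0.1622 A.
Step 7 — Convert to polar: |I| = 0.443 A, ∠I = -158.5°.

I = 0.443∠-158.5° A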